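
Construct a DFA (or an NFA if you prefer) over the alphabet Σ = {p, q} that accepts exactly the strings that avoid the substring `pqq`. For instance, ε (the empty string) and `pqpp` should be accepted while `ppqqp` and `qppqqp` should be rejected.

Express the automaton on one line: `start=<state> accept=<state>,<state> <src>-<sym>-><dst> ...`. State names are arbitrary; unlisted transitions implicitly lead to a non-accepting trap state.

start=S0 accept=S0,S1,S2 S0-p->S1 S0-q->S0 S1-p->S1 S1-q->S2 S2-p->S1 S2-q->S3 S3-p->S3 S3-q->S3

Track partial matches of the forbidden pattern `pqq`. State S3 is a dead state reached once `pqq` has occurred; every other state accepts. S0 means no part of `pqq` is currently matched.
A 4-state machine:
        p   q  
>* S0   S1  S0 
 * S1   S1  S2 
 * S2   S1  S3 
   S3   S3  S3 
(> = start, * = accepting)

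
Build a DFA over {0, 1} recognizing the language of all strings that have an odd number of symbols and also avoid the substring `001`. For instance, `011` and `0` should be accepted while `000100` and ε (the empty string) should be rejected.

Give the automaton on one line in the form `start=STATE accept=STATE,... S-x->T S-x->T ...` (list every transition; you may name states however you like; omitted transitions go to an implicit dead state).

Build one automaton per condition and run them in lockstep. One (2 states) tracks the input length modulo 2; the other (4 states) tracks partial matches of the forbidden pattern `001`. Each combined state is a pair, one component from each; accept when both components accept.
8 states suffice.
        0   1  
>  q0   q1  q2 
 * q1   q3  q0 
 * q2   q4  q0 
   q3   q5  q6 
   q4   q5  q2 
 * q5   q3  q7 
   q6   q7  q7 
   q7   q6  q6 
(> = start, * = accepting)

start=q0 accept=q1,q2,q5 q0-0->q1 q0-1->q2 q1-0->q3 q1-1->q0 q2-0->q4 q2-1->q0 q3-0->q5 q3-1->q6 q4-0->q5 q4-1->q2 q5-0->q3 q5-1->q7 q6-0->q7 q6-1->q7 q7-0->q6 q7-1->q6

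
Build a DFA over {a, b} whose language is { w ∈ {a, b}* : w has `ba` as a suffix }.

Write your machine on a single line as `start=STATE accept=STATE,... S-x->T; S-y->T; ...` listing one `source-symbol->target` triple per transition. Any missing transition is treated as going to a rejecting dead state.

Let each state record the length of the longest suffix of the input read so far that is also a prefix of `ba`. q1 means the last symbol is `b`; q2 means the last 2 symbols are `ba`. Accept only at q2, where the string currently ends in `ba`.
        a   b  
>  q0   q0  q1 
   q1   q2  q1 
 * q2   q0  q1 
(> = start, * = accepting)

start=q0; accept=q2; q0-a->q0; q0-b->q1; q1-a->q2; q1-b->q1; q2-a->q0; q2-b->q1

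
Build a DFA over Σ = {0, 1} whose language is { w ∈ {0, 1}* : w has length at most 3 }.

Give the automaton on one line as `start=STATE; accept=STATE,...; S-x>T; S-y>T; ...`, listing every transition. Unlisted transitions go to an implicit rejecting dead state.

We only need to distinguish lengths 0, 1, …, 3, and '>3'. Chain q0 → q1 → q2 → q3 → q4 on every symbol, with q4 looping. Accepting states: {q0, q1, q2, q3}.
A 5-state machine:
        0   1  
>* q0   q1  q1 
 * q1   q2  q2 
 * q2   q3  q3 
 * q3   q4  q4 
   q4   q4  q4 
(> = start, * = accepting)

start=q0; accept=q0,q1,q2,q3; q0-0>q1; q0-1>q1; q1-0>q2; q1-1>q2; q2-0>q3; q2-1>q3; q3-0>q4; q3-1>q4; q4-0>q4; q4-1>q4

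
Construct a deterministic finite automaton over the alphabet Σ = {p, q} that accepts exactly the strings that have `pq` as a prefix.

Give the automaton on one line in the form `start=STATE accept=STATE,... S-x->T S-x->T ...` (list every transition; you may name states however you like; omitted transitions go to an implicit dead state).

Walk along `pq` while the input agrees: from s0 take `p` to s1, and so on. Any deviation drops to the rejecting sink s3. Once s2 is reached the prefix is confirmed and every continuation is accepted.
With 4 states:
        p   q  
>  s0   s1  s3 
   s1   s3  s2 
 * s2   s2  s2 
   s3   s3  s3 
(> = start, * = accepting)

start=s0 accept=s2 s0-p->s1 s0-q->s3 s1-p->s3 s1-q->s2 s2-p->s2 s2-q->s2 s3-p->s3 s3-q->s3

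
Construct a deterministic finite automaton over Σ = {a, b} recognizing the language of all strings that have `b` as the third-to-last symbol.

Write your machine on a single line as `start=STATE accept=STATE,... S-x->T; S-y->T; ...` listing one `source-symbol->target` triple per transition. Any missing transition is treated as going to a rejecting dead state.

Because acceptance depends on a position counted from the end, the machine has to buffer the most recent 3 symbols. Make each state the string of the last up-to-3 symbols read; on input `x` shift the window left and append `x`. Accept when the buffered window has length 3 and begins with `b`.
A 15-state machine:
          a    b  
>  s0     s1   s2 
   s1     s3   s4 
   s2     s5   s6 
   s3     s7   s8 
   s4     s9  s10 
   s5    s11  s12 
   s6    s13  s14 
   s7     s7   s8 
   s8     s9  s10 
   s9    s11  s12 
   s10   s13  s14 
 * s11    s7   s8 
 * s12    s9  s10 
 * s13   s11  s12 
 * s14   s13  s14 
(> = start, * = accepting)

start=s0; accept=s11,s12,s13,s14; s0-a->s1; s0-b->s2; s1-a->s3; s1-b->s4; s2-a->s5; s2-b->s6; s3-a->s7; s3-b->s8; s4-a->s9; s4-b->s10; s5-a->s11; s5-b->s12; s6-a->s13; s6-b->s14; s7-a->s7; s7-b->s8; s8-a->s9; s8-b->s10; s9-a->s11; s9-b->s12; s10-a->s13; s10-b->s14; s11-a->s7; s11-b->s8; s12-a->s9; s12-b->s10; s13-a->s11; s13-b->s12; s14-a->s13; s14-b->s14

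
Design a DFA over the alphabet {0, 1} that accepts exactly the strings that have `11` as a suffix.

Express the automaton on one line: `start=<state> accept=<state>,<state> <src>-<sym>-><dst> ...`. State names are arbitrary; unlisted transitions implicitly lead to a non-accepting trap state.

start=A accept=C A-0->A A-1->B B-0->A B-1->C C-0->A C-1->C

Let each state record the length of the longest suffix of the input read so far that is also a prefix of `11`. B means the last symbol is `1`; C means the last 2 symbols are `11`. Accept only at C, where the string currently ends in `11`.
With 3 states:
       0  1 
>  A   A  B 
   B   A  C 
 * C   A  C 
(> = start, * = accepting)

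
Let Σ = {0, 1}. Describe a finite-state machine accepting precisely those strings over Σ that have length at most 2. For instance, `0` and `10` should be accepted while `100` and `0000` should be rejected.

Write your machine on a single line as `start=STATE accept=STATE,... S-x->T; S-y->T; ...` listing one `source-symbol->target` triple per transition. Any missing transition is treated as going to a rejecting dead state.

We only need to distinguish lengths 0, 1, …, 2, and '>2'. Chain S0 → S1 → S2 → S3 on every symbol, with S3 looping. Accepting states: {S0, S1, S2}.
With 4 states:
        0   1  
>* S0   S1  S1 
 * S1   S2  S2 
 * S2   S3  S3 
   S3   S3  S3 
(> = start, * = accepting)

start=S0; accept=S0,S1,S2; S0-0->S1; S0-1->S1; S1-0->S2; S1-1->S2; S2-0->S3; S2-1->S3; S3-0->S3; S3-1->S3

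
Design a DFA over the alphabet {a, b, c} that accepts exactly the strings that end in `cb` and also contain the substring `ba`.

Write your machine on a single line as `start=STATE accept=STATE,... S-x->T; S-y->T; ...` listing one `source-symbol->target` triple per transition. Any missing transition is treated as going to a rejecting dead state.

start=q0; accept=q6; q0-a->q0; q0-b->q1; q0-c->q2; q1-a->q3; q1-b->q1; q1-c->q2; q2-a->q0; q2-b->q4; q2-c->q2; q3-a->q3; q3-b->q3; q3-c->q5; q4-a->q3; q4-b->q1; q4-c->q2; q5-a->q3; q5-b->q6; q5-c->q5; q6-a->q3; q6-b->q3; q6-c->q5

Handle the two conditions separately and then intersect. One (3 states) tracks how much of the suffix `cb` has currently been matched; the other (3 states) tracks whether and how much of `ba` has been seen. Each combined state is a pair, one component from each; accept when both components accept.
A 7-state machine:
        a   b   c  
>  q0   q0  q1  q2 
   q1   q3  q1  q2 
   q2   q0  q4  q2 
   q3   q3  q3  q5 
   q4   q3  q1  q2 
   q5   q3  q6  q5 
 * q6   q3  q3  q5 
(> = start, * = accepting)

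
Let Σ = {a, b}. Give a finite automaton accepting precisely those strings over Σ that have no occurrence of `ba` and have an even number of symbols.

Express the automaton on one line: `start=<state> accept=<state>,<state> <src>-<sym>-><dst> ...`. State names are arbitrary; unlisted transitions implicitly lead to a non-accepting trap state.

start=q0 accept=q0,q3 q0-a->q1 q0-b->q2 q1-a->q0 q1-b->q3 q2-a->q4 q2-b->q3 q3-a->q5 q3-b->q2 q4-a->q5 q4-b->q5 q5-a->q4 q5-b->q4

Build one automaton per condition and run them in lockstep. The first has 3 states tracking partial matches of the forbidden pattern `ba`; the second has 2 states tracking the input length modulo 2. A product state is a pair (one from each), accepting exactly when both do.
A 6-state machine:
        a   b  
>* q0   q1  q2 
   q1   q0  q3 
   q2   q4  q3 
 * q3   q5  q2 
   q4   q5  q5 
   q5   q4  q4 
(> = start, * = accepting)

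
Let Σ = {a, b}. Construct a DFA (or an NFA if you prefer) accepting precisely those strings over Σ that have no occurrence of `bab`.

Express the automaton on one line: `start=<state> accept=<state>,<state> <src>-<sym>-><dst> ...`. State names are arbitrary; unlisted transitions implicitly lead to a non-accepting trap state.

This is the complement of 'contains `bab`'. Use the same substring-matching states — s0 through s3 holding how much of `bab` has just been matched — but flip the accepting set: everything except the trap s3 accepts.
4 states suffice.
        a   b  
>* s0   s0  s1 
 * s1   s2  s1 
 * s2   s0  s3 
   s3   s3  s3 
(> = start, * = accepting)

start=s0 accept=s0,s1,s2 s0-a->s0 s0-b->s1 s1-a->s2 s1-b->s1 s2-a->s0 s2-b->s3 s3-a->s3 s3-b->s3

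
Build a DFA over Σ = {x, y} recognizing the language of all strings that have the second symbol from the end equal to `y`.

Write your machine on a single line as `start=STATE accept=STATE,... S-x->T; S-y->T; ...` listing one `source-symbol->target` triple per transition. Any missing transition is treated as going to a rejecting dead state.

start=S0; accept=S5,S6; S0-x->S1; S0-y->S2; S1-x->S3; S1-y->S4; S2-x->S5; S2-y->S6; S3-x->S3; S3-y->S4; S4-x->S5; S4-y->S6; S5-x->S3; S5-y->S4; S6-x->S5; S6-y->S6

A DFA must remember the last 2 symbols (since which symbol is second-to-last isn't known until the input ends). Use one state per possible window of the last ≤2 symbols; accept from those whose window starts with `y`.
A 7-state machine:
        x   y  
>  S0   S1  S2 
   S1   S3  S4 
   S2   S5  S6 
   S3   S3  S4 
   S4   S5  S6 
 * S5   S3  S4 
 * S6   S5  S6 
(> = start, * = accepting)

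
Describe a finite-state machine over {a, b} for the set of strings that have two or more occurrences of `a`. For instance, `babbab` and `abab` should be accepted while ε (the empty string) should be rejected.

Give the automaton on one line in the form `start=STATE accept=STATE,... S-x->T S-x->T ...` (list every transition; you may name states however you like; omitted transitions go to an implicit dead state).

Only the number of `a`s matters, and only up to 3. Make a chain S0 → S1 → S2 → S3 advanced by each `a` (with S3 absorbing); every other symbol self-loops. The accepting set is {S2, S3}.
With 4 states:
        a   b  
>  S0   S1  S0 
   S1   S2  S1 
 * S2   S3  S2 
 * S3   S3  S3 
(> = start, * = accepting)

start=S0 accept=S2,S3 S0-a->S1 S0-b->S0 S1-a->S2 S1-b->S1 S2-a->S3 S2-b->S2 S3-a->S3 S3-b->S3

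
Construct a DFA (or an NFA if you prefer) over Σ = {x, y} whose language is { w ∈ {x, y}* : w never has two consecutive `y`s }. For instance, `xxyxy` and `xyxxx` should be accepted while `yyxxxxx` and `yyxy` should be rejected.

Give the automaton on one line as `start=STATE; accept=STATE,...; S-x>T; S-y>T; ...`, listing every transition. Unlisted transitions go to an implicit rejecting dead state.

This is the complement of 'contains `yy`'. Use the same substring-matching states — q0 through q2 holding how much of `yy` has just been matched — but flip the accepting set: everything except the trap q2 accepts.
3 states suffice.
        x   y  
>* q0   q0  q1 
 * q1   q0  q2 
   q2   q2  q2 
(> = start, * = accepting)

start=q0; accept=q0,q1; q0-x>q0; q0-y>q1; q1-x>q0; q1-y>q2; q2-x>q2; q2-y>q2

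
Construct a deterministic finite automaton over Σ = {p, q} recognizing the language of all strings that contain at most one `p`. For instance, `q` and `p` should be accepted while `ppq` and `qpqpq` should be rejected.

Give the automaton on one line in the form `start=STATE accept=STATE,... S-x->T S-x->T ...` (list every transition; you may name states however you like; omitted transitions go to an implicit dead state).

Only the number of `p`s matters, and only up to 2. Make a chain A → B → C advanced by each `p` (with C absorbing); every other symbol self-loops. The accepting set is {A, B}.
A 3-state machine:
       p  q 
>* A   B  A 
 * B   C  B 
   C   C  C 
(> = start, * = accepting)

start=A accept=A,B A-p->B A-q->A B-p->C B-q->B C-p->C C-q->C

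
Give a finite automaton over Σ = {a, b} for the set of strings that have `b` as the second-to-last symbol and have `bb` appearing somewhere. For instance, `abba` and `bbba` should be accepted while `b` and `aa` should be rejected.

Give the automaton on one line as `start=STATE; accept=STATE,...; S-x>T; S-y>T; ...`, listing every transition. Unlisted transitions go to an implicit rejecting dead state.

Run two small machines in parallel and take their product. The first has 7 states tracking the last 2 symbols read; the second has 3 states tracking whether and how much of `bb` has been seen. A product state is a pair (one from each), accepting exactly when both do.
10 states suffice.
        a   b  
>  s0   s1  s2 
   s1   s3  s4 
   s2   s5  s6 
   s3   s3  s4 
   s4   s5  s6 
   s5   s3  s4 
 * s6   s7  s6 
 * s7   s8  s9 
   s8   s8  s9 
   s9   s7  s6 
(> = start, * = accepting)

start=s0; accept=s6,s7; s0-a>s1; s0-b>s2; s1-a>s3; s1-b>s4; s2-a>s5; s2-b>s6; s3-a>s3; s3-b>s4; s4-a>s5; s4-b>s6; s5-a>s3; s5-b>s4; s6-a>s7; s6-b>s6; s7-a>s8; s7-b>s9; s8-a>s8; s8-b>s9; s9-a>s7; s9-b>s6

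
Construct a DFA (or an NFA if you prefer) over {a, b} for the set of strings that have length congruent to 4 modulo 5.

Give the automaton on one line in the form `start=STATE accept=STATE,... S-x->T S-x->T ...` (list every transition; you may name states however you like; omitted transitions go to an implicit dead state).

Only the length mod 5 matters, so use a 5-cycle: from any state, every input symbol moves to the next state, wrapping s4 back to s0. Mark s4 accepting.
5 states suffice.
        a   b  
>  s0   s1  s1 
   s1   s2  s2 
   s2   s3  s3 
   s3   s4  s4 
 * s4   s0  s0 
(> = start, * = accepting)

start=s0 accept=s4 s0-a->s1 s0-b->s1 s1-a->s2 s1-b->s2 s2-a->s3 s2-b->s3 s3-a->s4 s3-b->s4 s4-a->s0 s4-b->s0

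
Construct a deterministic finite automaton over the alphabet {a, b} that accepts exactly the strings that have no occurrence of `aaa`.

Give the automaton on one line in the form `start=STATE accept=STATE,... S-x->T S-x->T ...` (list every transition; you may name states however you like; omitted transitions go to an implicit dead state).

start=s0 accept=s0,s1,s2 s0-a->s1 s0-b->s0 s1-a->s2 s1-b->s0 s2-a->s3 s2-b->s0 s3-a->s3 s3-b->s3

Track partial matches of the forbidden pattern `aaa`. State s3 is a dead state reached once `aaa` has occurred; every other state accepts. s0 means no part of `aaa` is currently matched.
        a   b  
>* s0   s1  s0 
 * s1   s2  s0 
 * s2   s3  s0 
   s3   s3  s3 
(> = start, * = accepting)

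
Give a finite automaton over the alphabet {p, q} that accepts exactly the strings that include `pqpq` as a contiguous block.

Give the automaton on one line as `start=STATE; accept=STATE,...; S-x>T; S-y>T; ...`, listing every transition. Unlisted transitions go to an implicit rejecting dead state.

States s0..s3 record the length of the longest prefix of `pqpq` that matches the current input suffix. Reaching s4 means `pqpq` has been seen, and we stay there forever. Accept from s4.
5 states suffice.
        p   q  
>  s0   s1  s0 
   s1   s1  s2 
   s2   s3  s0 
   s3   s1  s4 
 * s4   s4  s4 
(> = start, * = accepting)

start=s0; accept=s4; s0-p>s1; s0-q>s0; s1-p>s1; s1-q>s2; s2-p>s3; s2-q>s0; s3-p>s1; s3-q>s4; s4-p>s4; s4-q>s4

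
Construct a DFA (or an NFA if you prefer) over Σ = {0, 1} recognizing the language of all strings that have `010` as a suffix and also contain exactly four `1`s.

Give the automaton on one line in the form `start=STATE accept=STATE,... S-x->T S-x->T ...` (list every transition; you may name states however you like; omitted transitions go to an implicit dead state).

Handle the two conditions separately and then intersect. The first has 4 states tracking how much of the suffix `010` has currently been matched; the second has 6 states tracking the count of `1`s, saturating at 5. A product state is a pair (one from each), accepting exactly when both do.
With 22 states:
          0    1  
>  S0     S1   S2 
   S1     S1   S3 
   S2     S4   S5 
   S3     S6   S5 
   S4     S4   S7 
   S5     S8   S9 
   S6     S4   S7 
   S7    S10   S9 
   S8     S8  S11 
   S9    S12  S13 
   S10    S8  S11 
   S11   S14  S13 
   S12   S12  S15 
   S13   S16  S17 
   S14   S12  S15 
   S15   S18  S17 
   S16   S16  S19 
   S17   S20  S17 
 * S18   S16  S19 
   S19   S21  S17 
   S20   S20  S19 
   S21   S20  S19 
(> = start, * = accepting)

start=S0 accept=S18 S0-0->S1 S0-1->S2 S1-0->S1 S1-1->S3 S2-0->S4 S2-1->S5 S3-0->S6 S3-1->S5 S4-0->S4 S4-1->S7 S5-0->S8 S5-1->S9 S6-0->S4 S6-1->S7 S7-0->S10 S7-1->S9 S8-0->S8 S8-1->S11 S9-0->S12 S9-1->S13 S10-0->S8 S10-1->S11 S11-0->S14 S11-1->S13 S12-0->S12 S12-1->S15 S13-0->S16 S13-1->S17 S14-0->S12 S14-1->S15 S15-0->S18 S15-1->S17 S16-0->S16 S16-1->S19 S17-0->S20 S17-1->S17 S18-0->S16 S18-1->S19 S19-0->S21 S19-1->S17 S20-0->S20 S20-1->S19 S21-0->S20 S21-1->S19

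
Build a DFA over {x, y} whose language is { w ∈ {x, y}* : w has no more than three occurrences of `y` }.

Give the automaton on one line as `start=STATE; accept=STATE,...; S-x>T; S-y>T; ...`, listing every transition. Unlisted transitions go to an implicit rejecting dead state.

Only the number of `y`s matters, and only up to 4. Make a chain S0 → S1 → S2 → S3 → S4 advanced by each `y` (with S4 absorbing); every other symbol self-loops. The accepting set is {S0, S1, S2, S3}.
5 states suffice.
        x   y  
>* S0   S0  S1 
 * S1   S1  S2 
 * S2   S2  S3 
 * S3   S3  S4 
   S4   S4  S4 
(> = start, * = accepting)

start=S0; accept=S0,S1,S2,S3; S0-x>S0; S0-y>S1; S1-x>S1; S1-y>S2; S2-x>S2; S2-y>S3; S3-x>S3; S3-y>S4; S4-x>S4; S4-y>S4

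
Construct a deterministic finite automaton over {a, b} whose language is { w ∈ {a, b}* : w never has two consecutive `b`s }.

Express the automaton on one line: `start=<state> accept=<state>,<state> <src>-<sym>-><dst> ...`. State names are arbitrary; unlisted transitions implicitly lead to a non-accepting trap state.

start=s0 accept=s0,s1 s0-a->s0 s0-b->s1 s1-a->s0 s1-b->s2 s2-a->s2 s2-b->s2

This is the complement of 'contains `bb`'. Use the same substring-matching states — s0 through s2 holding how much of `bb` has just been matched — but flip the accepting set: everything except the trap s2 accepts.
With 3 states:
        a   b  
>* s0   s0  s1 
 * s1   s0  s2 
   s2   s2  s2 
(> = start, * = accepting)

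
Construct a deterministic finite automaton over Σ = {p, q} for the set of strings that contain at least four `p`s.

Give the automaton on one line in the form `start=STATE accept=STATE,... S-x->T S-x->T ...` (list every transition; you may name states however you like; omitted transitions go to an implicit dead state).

start=s0 accept=s4,s5 s0-p->s1 s0-q->s0 s1-p->s2 s1-q->s1 s2-p->s3 s2-q->s2 s3-p->s4 s3-q->s3 s4-p->s5 s4-q->s4 s5-p->s5 s5-q->s5

Count `p`s, saturating at 5: states s0 through s4 mean 0 through 4 `p`s seen; s5 means more than 4. Each `p` increments (capped at s5); other symbols loop. Accept from {s4, s5}.
        p   q  
>  s0   s1  s0 
   s1   s2  s1 
   s2   s3  s2 
   s3   s4  s3 
 * s4   s5  s4 
 * s5   s5  s5 
(> = start, * = accepting)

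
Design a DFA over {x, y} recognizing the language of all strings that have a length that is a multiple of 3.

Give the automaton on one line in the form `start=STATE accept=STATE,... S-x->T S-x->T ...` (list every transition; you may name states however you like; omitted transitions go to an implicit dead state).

Only the length mod 3 matters, so use a 3-cycle: from any state, every input symbol moves to the next state, wrapping s2 back to s0. Mark s0 accepting.
3 states suffice.
        x   y  
>* s0   s1  s1 
   s1   s2  s2 
   s2   s0  s0 
(> = start, * = accepting)

start=s0 accept=s0 s0-x->s1 s0-y->s1 s1-x->s2 s1-y->s2 s2-x->s0 s2-y->s0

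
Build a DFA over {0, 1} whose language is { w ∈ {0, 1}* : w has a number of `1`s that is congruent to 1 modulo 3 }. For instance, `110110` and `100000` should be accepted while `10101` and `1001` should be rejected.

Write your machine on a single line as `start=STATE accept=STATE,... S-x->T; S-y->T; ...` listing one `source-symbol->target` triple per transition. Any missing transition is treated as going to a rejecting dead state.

Keep the running count of `1`s modulo 3: each `1` advances along the cycle A → B → C → A while other symbols loop. Accept at B.
A 3-state machine:
       0  1 
>  A   A  B 
 * B   B  C 
   C   C  A 
(> = start, * = accepting)

start=A; accept=B; A-0->A; A-1->B; B-0->B; B-1->C; C-0->C; C-1->A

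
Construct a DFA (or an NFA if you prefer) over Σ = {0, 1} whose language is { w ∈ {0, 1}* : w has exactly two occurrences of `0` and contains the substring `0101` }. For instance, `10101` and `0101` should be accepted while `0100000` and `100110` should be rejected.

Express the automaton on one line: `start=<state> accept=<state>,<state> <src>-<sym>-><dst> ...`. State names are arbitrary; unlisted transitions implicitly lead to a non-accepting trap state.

Run two small machines in parallel and take their product. The first has 4 states tracking the count of `0`s, saturating at 3; the second has 5 states tracking whether and how much of `0101` has been seen. A product state is a pair (one from each), accepting exactly when both do.
14 states suffice.
       0  1 
>  A   B  A 
   B   C  D 
   C   E  F 
   D   G  H 
   E   E  I 
   F   J  K 
   G   E  L 
   H   C  H 
   I   J  M 
   J   E  N 
   K   E  K 
 * L   N  L 
   M   E  M 
   N   N  N 
(> = start, * = accepting)

start=A accept=L A-0->B A-1->A B-0->C B-1->D C-0->E C-1->F D-0->G D-1->H E-0->E E-1->I F-0->J F-1->K G-0->E G-1->L H-0->C H-1->H I-0->J I-1->M J-0->E J-1->N K-0->E K-1->K L-0->N L-1->L M-0->E M-1->M N-0->N N-1->N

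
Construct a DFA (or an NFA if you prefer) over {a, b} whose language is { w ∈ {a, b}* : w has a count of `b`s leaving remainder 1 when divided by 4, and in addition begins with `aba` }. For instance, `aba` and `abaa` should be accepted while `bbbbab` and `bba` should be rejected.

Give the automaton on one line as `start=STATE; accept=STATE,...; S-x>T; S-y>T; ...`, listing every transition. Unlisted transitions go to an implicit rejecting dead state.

Run two small machines in parallel and take their product. The first has 4 states tracking the count of `b`s modulo 4; the second has 5 states tracking whether the input so far still matches the prefix `aba`. A product state is a pair (one from each), accepting exactly when both do.
11 states suffice.
          a    b  
>  q0     q1   q2 
   q1     q3   q4 
   q2     q2   q5 
   q3     q3   q2 
   q4     q6   q5 
   q5     q5   q7 
 * q6     q6   q8 
   q7     q7   q3 
   q8     q8   q9 
   q9     q9  q10 
   q10   q10   q6 
(> = start, * = accepting)

start=q0; accept=q6; q0-a>q1; q0-b>q2; q1-a>q3; q1-b>q4; q2-a>q2; q2-b>q5; q3-a>q3; q3-b>q2; q4-a>q6; q4-b>q5; q5-a>q5; q5-b>q7; q6-a>q6; q6-b>q8; q7-a>q7; q7-b>q3; q8-a>q8; q8-b>q9; q9-a>q9; q9-b>q10; q10-a>q10; q10-b>q6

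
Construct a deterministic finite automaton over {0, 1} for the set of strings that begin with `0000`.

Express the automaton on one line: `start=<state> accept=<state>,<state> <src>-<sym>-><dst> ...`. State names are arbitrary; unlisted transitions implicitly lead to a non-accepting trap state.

start=A accept=E A-0->B A-1->F B-0->C B-1->F C-0->D C-1->F D-0->E D-1->F E-0->E E-1->E F-0->F F-1->F

Walk along `0000` while the input agrees: from A take `0` to B, and so on. Any deviation drops to the rejecting sink F. Once E is reached the prefix is confirmed and every continuation is accepted.
A 6-state machine:
       0  1 
>  A   B  F 
   B   C  F 
   C   D  F 
   D   E  F 
 * E   E  E 
   F   F  F 
(> = start, * = accepting)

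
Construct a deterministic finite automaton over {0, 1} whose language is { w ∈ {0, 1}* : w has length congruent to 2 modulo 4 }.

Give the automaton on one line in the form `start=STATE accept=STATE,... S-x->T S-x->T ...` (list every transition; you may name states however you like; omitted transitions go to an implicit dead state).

start=q0 accept=q2 q0-0->q1 q0-1->q1 q1-0->q2 q1-1->q2 q2-0->q3 q2-1->q3 q3-0->q0 q3-1->q0

Count input length modulo 4: every symbol advances one step around the cycle q0 → q1 → q2 → q3 → q0. Accept at q2.
        0   1  
>  q0   q1  q1 
   q1   q2  q2 
 * q2   q3  q3 
   q3   q0  q0 
(> = start, * = accepting)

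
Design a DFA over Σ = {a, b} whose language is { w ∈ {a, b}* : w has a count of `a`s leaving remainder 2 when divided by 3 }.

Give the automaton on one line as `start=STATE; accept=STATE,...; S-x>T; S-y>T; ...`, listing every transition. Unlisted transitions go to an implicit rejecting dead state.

start=q0; accept=q2; q0-a>q1; q0-b>q0; q1-a>q2; q1-b>q1; q2-a>q0; q2-b>q2

Keep the running count of `a`s modulo 3: each `a` advances along the cycle q0 → q1 → q2 → q0 while other symbols loop. Accept at q2.
A 3-state machine:
        a   b  
>  q0   q1  q0 
   q1   q2  q1 
 * q2   q0  q2 
(> = start, * = accepting)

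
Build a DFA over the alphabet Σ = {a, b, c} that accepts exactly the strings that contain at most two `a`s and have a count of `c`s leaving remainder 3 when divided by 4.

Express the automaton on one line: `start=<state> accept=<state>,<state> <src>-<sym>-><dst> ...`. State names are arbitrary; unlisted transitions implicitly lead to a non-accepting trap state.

start=S0 accept=S9,S11,S12 S0-a->S1 S0-b->S0 S0-c->S2 S1-a->S3 S1-b->S1 S1-c->S4 S2-a->S4 S2-b->S2 S2-c->S5 S3-a->S6 S3-b->S3 S3-c->S7 S4-a->S7 S4-b->S4 S4-c->S8 S5-a->S8 S5-b->S5 S5-c->S9 S6-a->S6 S6-b->S6 S6-c->S6 S7-a->S6 S7-b->S7 S7-c->S10 S8-a->S10 S8-b->S8 S8-c->S11 S9-a->S11 S9-b->S9 S9-c->S0 S10-a->S6 S10-b->S10 S10-c->S12 S11-a->S12 S11-b->S11 S11-c->S1 S12-a->S6 S12-b->S12 S12-c->S3

Handle the two conditions separately and then intersect. One (4 states) tracks the count of `a`s, saturating at 3; the other (4 states) tracks the count of `c`s modulo 4. Each combined state is a pair, one component from each; accept when both components accept. After merging equivalent states the machine shrinks.
          a    b    c  
>  S0     S1   S0   S2 
   S1     S3   S1   S4 
   S2     S4   S2   S5 
   S3     S6   S3   S7 
   S4     S7   S4   S8 
   S5     S8   S5   S9 
   S6     S6   S6   S6 
   S7     S6   S7  S10 
   S8    S10   S8  S11 
 * S9    S11   S9   S0 
   S10    S6  S10  S12 
 * S11   S12  S11   S1 
 * S12    S6  S12   S3 
(> = start, * = accepting)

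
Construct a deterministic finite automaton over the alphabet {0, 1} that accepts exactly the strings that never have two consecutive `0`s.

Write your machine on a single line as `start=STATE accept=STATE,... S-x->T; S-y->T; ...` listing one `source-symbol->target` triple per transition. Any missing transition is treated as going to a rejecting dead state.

start=q0; accept=q0,q1; q0-0->q1; q0-1->q0; q1-0->q2; q1-1->q0; q2-0->q2; q2-1->q2

Track partial matches of the forbidden pattern `00`. State q2 is a dead state reached once `00` has occurred; every other state accepts. q0 means no part of `00` is currently matched.
A 3-state machine:
        0   1  
>* q0   q1  q0 
 * q1   q2  q0 
   q2   q2  q2 
(> = start, * = accepting)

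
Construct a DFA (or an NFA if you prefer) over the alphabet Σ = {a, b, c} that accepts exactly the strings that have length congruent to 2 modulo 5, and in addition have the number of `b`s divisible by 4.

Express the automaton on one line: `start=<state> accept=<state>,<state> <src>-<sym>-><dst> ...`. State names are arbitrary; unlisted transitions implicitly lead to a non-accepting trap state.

Build one automaton per condition and run them in lockstep. One (5 states) tracks the input length modulo 5; the other (4 states) tracks the count of `b`s modulo 4. Each combined state is a pair, one component from each; accept when both components accept.
With 20 states:
          a    b    c  
>  S0     S1   S2   S1 
   S1     S3   S4   S3 
   S2     S4   S5   S4 
 * S3     S6   S7   S6 
   S4     S7   S8   S7 
   S5     S8   S9   S8 
   S6    S10  S11  S10 
   S7    S11  S12  S11 
   S8    S12  S13  S12 
   S9    S13  S10  S13 
   S10    S0  S14   S0 
   S11   S14  S15  S14 
   S12   S15  S16  S15 
   S13   S16   S0  S16 
   S14    S2  S17   S2 
   S15   S17  S18  S17 
   S16   S18   S1  S18 
   S17    S5  S19   S5 
   S18   S19   S3  S19 
   S19    S9   S6   S9 
(> = start, * = accepting)

start=S0 accept=S3 S0-a->S1 S0-b->S2 S0-c->S1 S1-a->S3 S1-b->S4 S1-c->S3 S2-a->S4 S2-b->S5 S2-c->S4 S3-a->S6 S3-b->S7 S3-c->S6 S4-a->S7 S4-b->S8 S4-c->S7 S5-a->S8 S5-b->S9 S5-c->S8 S6-a->S10 S6-b->S11 S6-c->S10 S7-a->S11 S7-b->S12 S7-c->S11 S8-a->S12 S8-b->S13 S8-c->S12 S9-a->S13 S9-b->S10 S9-c->S13 S10-a->S0 S10-b->S14 S10-c->S0 S11-a->S14 S11-b->S15 S11-c->S14 S12-a->S15 S12-b->S16 S12-c->S15 S13-a->S16 S13-b->S0 S13-c->S16 S14-a->S2 S14-b->S17 S14-c->S2 S15-a->S17 S15-b->S18 S15-c->S17 S16-a->S18 S16-b->S1 S16-c->S18 S17-a->S5 S17-b->S19 S17-c->S5 S18-a->S19 S18-b->S3 S18-c->S19 S19-a->S9 S19-b->S6 S19-c->S9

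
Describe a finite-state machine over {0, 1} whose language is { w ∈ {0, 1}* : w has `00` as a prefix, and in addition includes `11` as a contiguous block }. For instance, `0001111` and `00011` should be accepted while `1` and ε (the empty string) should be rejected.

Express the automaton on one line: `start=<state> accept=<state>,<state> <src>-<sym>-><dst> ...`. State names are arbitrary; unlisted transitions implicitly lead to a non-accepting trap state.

start=q0 accept=q7 q0-0->q1 q0-1->q2 q1-0->q3 q1-1->q2 q2-0->q4 q2-1->q5 q3-0->q3 q3-1->q6 q4-0->q4 q4-1->q2 q5-0->q5 q5-1->q5 q6-0->q3 q6-1->q7 q7-0->q7 q7-1->q7

Run two small machines in parallel and take their product. One (4 states) tracks whether the input so far still matches the prefix `00`; the other (3 states) tracks whether and how much of `11` has been seen. Each combined state is a pair, one component from each; accept when both components accept.
        0   1  
>  q0   q1  q2 
   q1   q3  q2 
   q2   q4  q5 
   q3   q3  q6 
   q4   q4  q2 
   q5   q5  q5 
   q6   q3  q7 
 * q7   q7  q7 
(> = start, * = accepting)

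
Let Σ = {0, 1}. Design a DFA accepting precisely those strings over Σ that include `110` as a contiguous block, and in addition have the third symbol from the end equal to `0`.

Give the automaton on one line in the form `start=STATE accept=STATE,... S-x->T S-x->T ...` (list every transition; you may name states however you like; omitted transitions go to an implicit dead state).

Handle the two conditions separately and then intersect. The first has 4 states tracking whether and how much of `110` has been seen; the second has 15 states tracking the last 3 symbols read. A product state is a pair (one from each), accepting exactly when both do. Equivalent product states are then merged.
10 states suffice.
        0   1  
>  q0   q0  q1 
   q1   q0  q2 
   q2   q3  q2 
   q3   q4  q5 
   q4   q6  q7 
   q5   q8  q9 
 * q6   q6  q7 
 * q7   q8  q9 
 * q8   q4  q5 
 * q9   q3  q2 
(> = start, * = accepting)

start=q0 accept=q6,q7,q8,q9 q0-0->q0 q0-1->q1 q1-0->q0 q1-1->q2 q2-0->q3 q2-1->q2 q3-0->q4 q3-1->q5 q4-0->q6 q4-1->q7 q5-0->q8 q5-1->q9 q6-0->q6 q6-1->q7 q7-0->q8 q7-1->q9 q8-0->q4 q8-1->q5 q9-0->q3 q9-1->q2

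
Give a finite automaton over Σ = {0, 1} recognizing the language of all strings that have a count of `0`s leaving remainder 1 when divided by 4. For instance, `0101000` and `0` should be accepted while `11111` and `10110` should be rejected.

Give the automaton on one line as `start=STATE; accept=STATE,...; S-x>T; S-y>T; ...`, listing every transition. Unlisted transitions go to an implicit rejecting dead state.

The only thing that matters is how many `0`s have appeared, reduced mod 4. Use one state per residue: A for 0, …, D for 3. Reading `0` moves to the next residue; anything else stays put. B is accepting.
With 4 states:
       0  1 
>  A   B  A 
 * B   C  B 
   C   D  C 
   D   A  D 
(> = start, * = accepting)

start=A; accept=B; A-0>B; A-1>A; B-0>C; B-1>B; C-0>D; C-1>C; D-0>A; D-1>D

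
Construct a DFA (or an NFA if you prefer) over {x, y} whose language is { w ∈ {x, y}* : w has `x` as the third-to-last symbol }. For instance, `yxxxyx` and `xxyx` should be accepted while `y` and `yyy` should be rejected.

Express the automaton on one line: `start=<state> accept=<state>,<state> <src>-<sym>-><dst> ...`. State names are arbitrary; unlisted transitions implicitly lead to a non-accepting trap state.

A DFA must remember the last 3 symbols (since which symbol is third-to-last isn't known until the input ends). Use one state per possible window of the last ≤3 symbols; accept from those whose window starts with `x`.
       x  y 
>  A   B  C 
   B   D  E 
   C   F  G 
   D   H  I 
   E   J  K 
   F   L  M 
   G   N  O 
 * H   H  I 
 * I   J  K 
 * J   L  M 
 * K   N  O 
   L   H  I 
   M   J  K 
   N   L  M 
   O   N  O 
(> = start, * = accepting)

start=A accept=H,I,J,K A-x->B A-y->C B-x->D B-y->E C-x->F C-y->G D-x->H D-y->I E-x->J E-y->K F-x->L F-y->M G-x->N G-y->O H-x->H H-y->I I-x->J I-y->K J-x->L J-y->M K-x->N K-y->O L-x->H L-y->I M-x->J M-y->K N-x->L N-y->M O-x->N O-y->O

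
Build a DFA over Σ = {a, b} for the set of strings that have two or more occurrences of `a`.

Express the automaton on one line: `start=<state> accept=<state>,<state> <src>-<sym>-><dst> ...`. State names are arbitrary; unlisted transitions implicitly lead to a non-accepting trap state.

Count `a`s, saturating at 3: states q0 through q2 mean 0 through 2 `a`s seen; q3 means more than 2. Each `a` increments (capped at q3); other symbols loop. Accept from {q2, q3}.
        a   b  
>  q0   q1  q0 
   q1   q2  q1 
 * q2   q3  q2 
 * q3   q3  q3 
(> = start, * = accepting)

start=q0 accept=q2,q3 q0-a->q1 q0-b->q0 q1-a->q2 q1-b->q1 q2-a->q3 q2-b->q2 q3-a->q3 q3-b->q3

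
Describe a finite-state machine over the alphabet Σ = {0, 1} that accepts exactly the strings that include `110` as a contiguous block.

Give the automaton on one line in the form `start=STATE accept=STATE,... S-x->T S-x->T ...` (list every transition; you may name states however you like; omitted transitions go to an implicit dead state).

start=S0 accept=S3 S0-0->S0 S0-1->S1 S1-0->S0 S1-1->S2 S2-0->S3 S2-1->S2 S3-0->S3 S3-1->S3

States S0..S2 record the length of the longest prefix of `110` that matches the current input suffix. Reaching S3 means `110` has been seen, and we stay there forever. Accept from S3.
With 4 states:
        0   1  
>  S0   S0  S1 
   S1   S0  S2 
   S2   S3  S2 
 * S3   S3  S3 
(> = start, * = accepting)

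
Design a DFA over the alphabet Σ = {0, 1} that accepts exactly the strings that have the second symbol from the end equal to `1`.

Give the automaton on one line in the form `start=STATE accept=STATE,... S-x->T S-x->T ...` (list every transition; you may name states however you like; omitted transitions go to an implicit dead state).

start=s0 accept=s5,s6 s0-0->s1 s0-1->s2 s1-0->s3 s1-1->s4 s2-0->s5 s2-1->s6 s3-0->s3 s3-1->s4 s4-0->s5 s4-1->s6 s5-0->s3 s5-1->s4 s6-0->s5 s6-1->s6

A DFA must remember the last 2 symbols (since which symbol is second-to-last isn't known until the input ends). Use one state per possible window of the last ≤2 symbols; accept from those whose window starts with `1`.
        0   1  
>  s0   s1  s2 
   s1   s3  s4 
   s2   s5  s6 
   s3   s3  s4 
   s4   s5  s6 
 * s5   s3  s4 
 * s6   s5  s6 
(> = start, * = accepting)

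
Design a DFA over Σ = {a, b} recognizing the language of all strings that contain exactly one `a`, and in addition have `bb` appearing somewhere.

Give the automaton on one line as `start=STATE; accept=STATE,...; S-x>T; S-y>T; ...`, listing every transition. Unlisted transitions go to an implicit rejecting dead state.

Build one automaton per condition and run them in lockstep. One (3 states) tracks the count of `a`s, saturating at 2; the other (3 states) tracks whether and how much of `bb` has been seen. Each combined state is a pair, one component from each; accept when both components accept.
With 9 states:
        a   b  
>  q0   q1  q2 
   q1   q3  q4 
   q2   q1  q5 
   q3   q3  q6 
   q4   q3  q7 
   q5   q7  q5 
   q6   q3  q8 
 * q7   q8  q7 
   q8   q8  q8 
(> = start, * = accepting)

start=q0; accept=q7; q0-a>q1; q0-b>q2; q1-a>q3; q1-b>q4; q2-a>q1; q2-b>q5; q3-a>q3; q3-b>q6; q4-a>q3; q4-b>q7; q5-a>q7; q5-b>q5; q6-a>q3; q6-b>q8; q7-a>q8; q7-b>q7; q8-a>q8; q8-b>q8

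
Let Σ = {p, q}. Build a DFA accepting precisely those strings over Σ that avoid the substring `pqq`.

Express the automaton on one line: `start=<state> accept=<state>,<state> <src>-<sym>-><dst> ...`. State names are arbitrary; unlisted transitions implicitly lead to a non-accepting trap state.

start=s0 accept=s0,s1,s2 s0-p->s1 s0-q->s0 s1-p->s1 s1-q->s2 s2-p->s1 s2-q->s3 s3-p->s3 s3-q->s3

This is the complement of 'contains `pqq`'. Use the same substring-matching states — s0 through s3 holding how much of `pqq` has just been matched — but flip the accepting set: everything except the trap s3 accepts.
A 4-state machine:
        p   q  
>* s0   s1  s0 
 * s1   s1  s2 
 * s2   s1  s3 
   s3   s3  s3 
(> = start, * = accepting)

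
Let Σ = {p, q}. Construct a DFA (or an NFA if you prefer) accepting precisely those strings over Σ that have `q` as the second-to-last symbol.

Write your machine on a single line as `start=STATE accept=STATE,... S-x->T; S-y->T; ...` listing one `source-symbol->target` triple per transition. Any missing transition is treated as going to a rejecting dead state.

Because acceptance depends on a position counted from the end, the machine has to buffer the most recent 2 symbols. Make each state the string of the last up-to-2 symbols read; on input `x` shift the window left and append `x`. Accept when the buffered window has length 2 and begins with `q`.
A 7-state machine:
        p   q  
>  S0   S1  S2 
   S1   S3  S4 
   S2   S5  S6 
   S3   S3  S4 
   S4   S5  S6 
 * S5   S3  S4 
 * S6   S5  S6 
(> = start, * = accepting)

start=S0; accept=S5,S6; S0-p->S1; S0-q->S2; S1-p->S3; S1-q->S4; S2-p->S5; S2-q->S6; S3-p->S3; S3-q->S4; S4-p->S5; S4-q->S6; S5-p->S3; S5-q->S4; S6-p->S5; S6-q->S6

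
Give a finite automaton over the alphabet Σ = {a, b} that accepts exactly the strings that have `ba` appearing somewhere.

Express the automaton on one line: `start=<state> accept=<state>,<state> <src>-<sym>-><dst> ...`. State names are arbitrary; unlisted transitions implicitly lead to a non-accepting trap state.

States S0..S1 record the length of the longest prefix of `ba` that matches the current input suffix. Reaching S2 means `ba` has been seen, and we stay there forever. Accept from S2.
3 states suffice.
        a   b  
>  S0   S0  S1 
   S1   S2  S1 
 * S2   S2  S2 
(> = start, * = accepting)

start=S0 accept=S2 S0-a->S0 S0-b->S1 S1-a->S2 S1-b->S1 S2-a->S2 S2-b->S2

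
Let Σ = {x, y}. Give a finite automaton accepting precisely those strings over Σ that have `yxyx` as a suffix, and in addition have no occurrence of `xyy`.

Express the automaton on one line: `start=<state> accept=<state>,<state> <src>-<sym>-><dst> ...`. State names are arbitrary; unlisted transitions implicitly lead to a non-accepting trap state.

start=s0 accept=s8 s0-x->s1 s0-y->s2 s1-x->s1 s1-y->s3 s2-x->s4 s2-y->s2 s3-x->s4 s3-y->s5 s4-x->s1 s4-y->s6 s5-x->s7 s5-y->s5 s6-x->s8 s6-y->s5 s7-x->s9 s7-y->s10 s8-x->s1 s8-y->s6 s9-x->s9 s9-y->s5 s10-x->s11 s10-y->s5 s11-x->s9 s11-y->s10

Handle the two conditions separately and then intersect. The first has 5 states tracking how much of the suffix `yxyx` has currently been matched; the second has 4 states tracking partial matches of the forbidden pattern `xyy`. A product state is a pair (one from each), accepting exactly when both do.
With 12 states:
          x    y  
>  s0     s1   s2 
   s1     s1   s3 
   s2     s4   s2 
   s3     s4   s5 
   s4     s1   s6 
   s5     s7   s5 
   s6     s8   s5 
   s7     s9  s10 
 * s8     s1   s6 
   s9     s9   s5 
   s10   s11   s5 
   s11    s9  s10 
(> = start, * = accepting)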